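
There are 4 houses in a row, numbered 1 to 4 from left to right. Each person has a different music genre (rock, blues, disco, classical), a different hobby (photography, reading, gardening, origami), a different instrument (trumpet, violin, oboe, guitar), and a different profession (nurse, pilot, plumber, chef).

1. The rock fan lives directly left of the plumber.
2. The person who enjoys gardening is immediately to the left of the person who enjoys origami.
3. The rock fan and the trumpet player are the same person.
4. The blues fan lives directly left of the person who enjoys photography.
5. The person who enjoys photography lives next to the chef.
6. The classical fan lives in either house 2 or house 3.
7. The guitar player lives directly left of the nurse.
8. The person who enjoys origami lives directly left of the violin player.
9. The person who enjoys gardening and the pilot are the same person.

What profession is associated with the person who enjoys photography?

nurse

House 4's music genre must be disco (nothing else left).
The classical fan is narrowed to house 2 or 3; consider each.
Placing it in house 2 leads to a contradiction, so it's in house 3.
House 4 hobby: only reading fits.
That leaves gardening as the hobby for house 1.
By clue 2, the person who enjoys origami is in house 2.
Clue 8: the violin player is in house 3.
Clue 9: the pilot is in house 1.
So house 3 gets photography for hobby.
So house 4 gets oboe for instrument.
Clue 4: the blues fan is in house 2.
That leaves rock as the music genre for house 1.
That leaves chef as the profession for house 4.
Clue 1 places the plumber in house 2.
The trumpet player is in house 1 (clue 3).
House 2 instrument: only guitar fits.
That leaves nurse as the profession for house 3.
So: house 1 = rock/gardening/trumpet/pilot, house 2 = blues/origami/guitar/plumber, house 3 = classical/photography/violin/nurse, house 4 = disco/reading/oboe/chef.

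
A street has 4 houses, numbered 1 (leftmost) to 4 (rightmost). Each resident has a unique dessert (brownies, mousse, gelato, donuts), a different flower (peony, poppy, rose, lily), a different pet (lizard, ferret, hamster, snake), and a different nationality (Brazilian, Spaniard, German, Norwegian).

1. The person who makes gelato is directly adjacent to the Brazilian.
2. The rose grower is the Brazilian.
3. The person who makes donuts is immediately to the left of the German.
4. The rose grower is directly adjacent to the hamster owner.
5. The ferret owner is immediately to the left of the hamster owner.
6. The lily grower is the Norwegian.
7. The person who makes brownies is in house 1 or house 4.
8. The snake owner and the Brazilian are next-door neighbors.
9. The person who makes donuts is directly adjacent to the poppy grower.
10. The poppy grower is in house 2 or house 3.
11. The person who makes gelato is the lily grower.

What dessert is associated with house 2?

The person who makes brownies is narrowed to house 1 or 4; consider each.
Placing it in house 1 leads to a contradiction, so it's in house 4.
The poppy grower is narrowed to house 2 or 3; consider each.
Placing it in house 2 leads to a contradiction, so it's in house 3.
From clue 9, the person who makes donuts must be in house 2.
Clue 3: the German is in house 3.
By clue 4, the hamster owner is in house 3.
Clue 5: the ferret owner is in house 2.
The person who makes gelato is in house 1 (clue 11).
From clue 11, the lily grower must be in house 1.
House 3's dessert must be mousse (nothing else left).
That leaves snake as the pet for house 1.
House 4's pet must be lizard (nothing else left).
Clue 1 places the Brazilian in house 2.
By clue 2, the rose grower is in house 2.
By clue 6, the Norwegian is in house 1.
House 4's flower must be peony (nothing else left).
The only nationality still possible for house 4 is Spaniard.
So: house 1 = gelato/lily/snake/Norwegian, house 2 = donuts/rose/ferret/Brazilian, house 3 = mousse/poppy/hamster/German, house 4 = brownies/peony/lizard/Spaniard.

donuts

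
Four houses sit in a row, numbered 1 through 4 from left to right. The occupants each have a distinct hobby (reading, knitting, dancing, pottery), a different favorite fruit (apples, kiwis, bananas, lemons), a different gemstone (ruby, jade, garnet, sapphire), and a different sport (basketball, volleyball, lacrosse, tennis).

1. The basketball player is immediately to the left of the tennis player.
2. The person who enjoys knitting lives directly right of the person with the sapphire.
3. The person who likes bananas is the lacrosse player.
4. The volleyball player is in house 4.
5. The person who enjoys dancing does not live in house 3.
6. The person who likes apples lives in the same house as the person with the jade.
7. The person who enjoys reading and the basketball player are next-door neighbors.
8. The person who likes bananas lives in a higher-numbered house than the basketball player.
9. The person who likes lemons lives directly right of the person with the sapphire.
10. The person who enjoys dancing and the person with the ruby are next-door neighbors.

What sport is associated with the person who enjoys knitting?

From clue 4, the volleyball player must be in house 4.
House 1 sport: only basketball fits.
The tennis player is in house 2 (clue 1).
By clue 7, the person who enjoys reading is in house 2.
The only sport still possible for house 3 is lacrosse.
By clue 3, the person who likes bananas is in house 3.
So house 4 gets lemons for favorite fruit.
Clue 9 places the person with the sapphire in house 3.
That leaves garnet as the gemstone for house 4.
By clue 2, the person who enjoys knitting is in house 4.
Clue 10: the person who enjoys dancing is in house 1.
So house 3 gets pottery for hobby.
The only gemstone still possible for house 1 is jade.
House 2 gemstone: only ruby fits.
From clue 6, the person who likes apples must be in house 1.
House 2's favorite fruit must be kiwis (nothing else left).
So: house 1 = dancing/apples/jade/basketball, house 2 = reading/kiwis/ruby/tennis, house 3 = pottery/bananas/sapphire/lacrosse, house 4 = knitting/lemons/garnet/volleyball.

volleyball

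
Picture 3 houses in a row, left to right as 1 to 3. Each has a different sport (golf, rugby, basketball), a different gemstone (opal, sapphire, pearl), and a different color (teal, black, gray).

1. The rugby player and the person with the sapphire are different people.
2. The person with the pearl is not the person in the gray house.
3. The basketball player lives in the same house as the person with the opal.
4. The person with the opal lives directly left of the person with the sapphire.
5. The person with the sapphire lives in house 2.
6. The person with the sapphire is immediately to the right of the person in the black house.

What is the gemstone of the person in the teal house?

pearl

Clue 5: the person with the sapphire is in house 2.
The person in the black house is in house 1 (clue 6).
That leaves pearl as the gemstone for house 3.
The person in the gray house is in house 2 (clue 2).
By clue 3, the basketball player is in house 1.
House 2 sport: only golf fits.
House 3 sport: only rugby fits.
House 1's gemstone must be opal (nothing else left).
So house 3 gets teal for color.
So: house 1 = basketball/opal/black, house 2 = golf/sapphire/gray, house 3 = rugby/pearl/teal.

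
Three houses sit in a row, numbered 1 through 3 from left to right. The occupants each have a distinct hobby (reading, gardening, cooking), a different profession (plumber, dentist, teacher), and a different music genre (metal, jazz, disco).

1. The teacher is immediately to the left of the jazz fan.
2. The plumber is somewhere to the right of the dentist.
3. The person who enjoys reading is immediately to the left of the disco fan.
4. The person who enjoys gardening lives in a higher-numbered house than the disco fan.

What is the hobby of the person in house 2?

cooking

By clue 4, the person who enjoys gardening is in house 3.
Clue 4: the disco fan is in house 2.
The only profession still possible for house 3 is plumber.
House 1's music genre must be metal (nothing else left).
That leaves jazz as the music genre for house 3.
By clue 1, the teacher is in house 2.
From clue 3, the person who enjoys reading must be in house 1.
The only hobby still possible for house 2 is cooking.
The only profession still possible for house 1 is dentist.
So: house 1 = reading/dentist/metal, house 2 = cooking/teacher/disco, house 3 = gardening/plumber/jazz.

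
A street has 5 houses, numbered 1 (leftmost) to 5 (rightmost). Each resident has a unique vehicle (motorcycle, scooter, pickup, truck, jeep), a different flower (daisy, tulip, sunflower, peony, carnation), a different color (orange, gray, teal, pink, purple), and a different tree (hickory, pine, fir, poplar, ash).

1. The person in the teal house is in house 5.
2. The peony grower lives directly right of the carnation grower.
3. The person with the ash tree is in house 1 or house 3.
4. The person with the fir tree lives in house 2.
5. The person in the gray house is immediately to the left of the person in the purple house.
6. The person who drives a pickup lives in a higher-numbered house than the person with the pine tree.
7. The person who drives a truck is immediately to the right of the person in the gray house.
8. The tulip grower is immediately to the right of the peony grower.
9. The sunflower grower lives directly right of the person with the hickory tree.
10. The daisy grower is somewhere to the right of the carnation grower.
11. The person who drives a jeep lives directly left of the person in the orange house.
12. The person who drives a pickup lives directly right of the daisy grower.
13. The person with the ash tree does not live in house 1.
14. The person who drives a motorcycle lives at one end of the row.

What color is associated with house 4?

orange

The person in the teal house is in house 5 (clue 1).
The person with the fir tree is in house 2 (clue 4).
By clue 13, the person with the ash tree is in house 3.
That leaves carnation as the flower for house 1.
So house 5 gets poplar for tree.
Clue 2 places the peony grower in house 2.
Clue 8 places the tulip grower in house 3.
House 4 flower: only daisy fits.
House 5's flower must be sunflower (nothing else left).
The person with the hickory tree is in house 4 (clue 9).
Clue 12 places the person who drives a pickup in house 5.
House 1's tree must be pine (nothing else left).
The only vehicle still possible for house 1 is motorcycle.
The person who drives a jeep is narrowed to house 2 or 3; consider each.
Placing it in house 2 leads to a contradiction, so it's in house 3.
The person in the orange house is in house 4 (clue 11).
By clue 7, the person who drives a truck is in house 2.
Clue 7: the person in the gray house is in house 1.
So house 4 gets scooter for vehicle.
By clue 5, the person in the purple house is in house 2.
That leaves pink as the color for house 3.
So: house 1 = motorcycle/carnation/gray/pine, house 2 = truck/peony/purple/fir, house 3 = jeep/tulip/pink/ash, house 4 = scooter/daisy/orange/hickory, house 5 = pickup/sunflower/teal/poplar.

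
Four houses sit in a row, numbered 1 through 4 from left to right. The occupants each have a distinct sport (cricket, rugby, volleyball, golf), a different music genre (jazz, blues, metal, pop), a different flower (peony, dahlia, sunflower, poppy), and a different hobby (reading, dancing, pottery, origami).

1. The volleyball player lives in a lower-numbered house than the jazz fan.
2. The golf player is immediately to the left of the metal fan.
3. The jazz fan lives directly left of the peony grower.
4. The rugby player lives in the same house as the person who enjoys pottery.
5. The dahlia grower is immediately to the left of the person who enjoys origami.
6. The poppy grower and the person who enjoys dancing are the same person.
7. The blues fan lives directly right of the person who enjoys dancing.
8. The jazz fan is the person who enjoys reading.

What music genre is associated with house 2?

So house 1 gets pop for music genre.
The volleyball player is narrowed to house 1 or 2; consider each.
Placing it in house 2 leads to a contradiction, so it's in house 1.
House 1 hobby: only dancing fits.
Clue 6 places the poppy grower in house 1.
By clue 7, the blues fan is in house 2.
House 4 music genre: only metal fits.
The golf player is in house 3 (clue 2).
From clue 3, the peony grower must be in house 4.
The person who enjoys reading is in house 3 (clue 8).
House 3 music genre: only jazz fits.
The only hobby still possible for house 2 is pottery.
That leaves origami as the hobby for house 4.
The rugby player is in house 2 (clue 4).
Clue 5 places the dahlia grower in house 3.
So house 4 gets cricket for sport.
So house 2 gets sunflower for flower.
So: house 1 = volleyball/pop/poppy/dancing, house 2 = rugby/blues/sunflower/pottery, house 3 = golf/jazz/dahlia/reading, house 4 = cricket/metal/peony/origami.

blues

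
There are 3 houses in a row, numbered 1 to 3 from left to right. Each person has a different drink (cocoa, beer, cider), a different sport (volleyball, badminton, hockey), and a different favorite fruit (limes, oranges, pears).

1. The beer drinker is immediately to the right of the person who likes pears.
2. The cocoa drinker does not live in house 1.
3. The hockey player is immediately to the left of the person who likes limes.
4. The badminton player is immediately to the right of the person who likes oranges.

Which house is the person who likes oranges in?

2

House 1's drink must be cider (nothing else left).
So house 3 gets limes for favorite fruit.
The hockey player is in house 2 (clue 3).
So house 1 gets volleyball for sport.
House 3 sport: only badminton fits.
From clue 4, the person who likes oranges must be in house 2.
So house 1 gets pears for favorite fruit.
From clue 1, the beer drinker must be in house 2.
The only drink still possible for house 3 is cocoa.
So: house 1 = cider/volleyball/pears, house 2 = beer/hockey/oranges, house 3 = cocoa/badminton/limes.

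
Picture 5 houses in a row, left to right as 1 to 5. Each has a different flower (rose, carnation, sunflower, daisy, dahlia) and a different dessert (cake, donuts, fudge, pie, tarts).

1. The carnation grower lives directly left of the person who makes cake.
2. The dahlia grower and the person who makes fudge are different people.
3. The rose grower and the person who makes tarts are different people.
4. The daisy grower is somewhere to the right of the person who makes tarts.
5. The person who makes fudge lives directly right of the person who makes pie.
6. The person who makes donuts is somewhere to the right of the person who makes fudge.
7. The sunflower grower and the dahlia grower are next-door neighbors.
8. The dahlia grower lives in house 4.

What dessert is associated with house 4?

The dahlia grower is in house 4 (clue 8).
The only dessert still possible for house 5 is donuts.
The sunflower grower is narrowed to house 3 or 5; consider each.
Placing it in house 5 leads to a contradiction, so it's in house 3.
House 4 dessert: only tarts fits.
Clue 4 places the daisy grower in house 5.
That leaves pie as the dessert for house 1.
Clue 5: the person who makes fudge is in house 2.
House 3's dessert must be cake (nothing else left).
Clue 1: the carnation grower is in house 2.
That leaves rose as the flower for house 1.
So: house 1 = rose/pie, house 2 = carnation/fudge, house 3 = sunflower/cake, house 4 = dahlia/tarts, house 5 = daisy/donuts.

tarts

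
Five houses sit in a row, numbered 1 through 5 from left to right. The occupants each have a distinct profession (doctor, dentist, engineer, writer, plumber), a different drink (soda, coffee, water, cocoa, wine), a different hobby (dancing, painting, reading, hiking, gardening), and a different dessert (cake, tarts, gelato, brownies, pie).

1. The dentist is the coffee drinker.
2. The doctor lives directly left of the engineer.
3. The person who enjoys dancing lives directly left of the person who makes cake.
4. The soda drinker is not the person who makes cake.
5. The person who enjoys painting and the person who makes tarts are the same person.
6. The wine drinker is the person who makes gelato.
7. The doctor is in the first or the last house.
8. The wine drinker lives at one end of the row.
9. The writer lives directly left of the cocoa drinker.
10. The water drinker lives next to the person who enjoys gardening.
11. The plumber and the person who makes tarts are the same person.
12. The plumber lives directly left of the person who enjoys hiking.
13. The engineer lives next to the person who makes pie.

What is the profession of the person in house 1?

doctor

From clue 7, the doctor must be in house 1.
From clue 2, the engineer must be in house 2.
The only profession still possible for house 5 is dentist.
Clue 1 places the coffee drinker in house 5.
So house 1 gets wine for drink.
House 4 drink: only cocoa fits.
Clue 6 places the person who makes gelato in house 1.
From clue 9, the writer must be in house 3.
That leaves plumber as the profession for house 4.
House 3's dessert must be pie (nothing else left).
From clue 5, the person who enjoys painting must be in house 4.
Clue 12: the person who enjoys hiking is in house 5.
The only dessert still possible for house 4 is tarts.
Clue 3: the person who enjoys dancing is in house 1.
Clue 3 places the person who makes cake in house 2.
Clue 4: the soda drinker is in house 3.
The only drink still possible for house 2 is water.
So house 5 gets brownies for dessert.
By clue 10, the person who enjoys gardening is in house 3.
The only hobby still possible for house 2 is reading.
So: house 1 = doctor/wine/dancing/gelato, house 2 = engineer/water/reading/cake, house 3 = writer/soda/gardening/pie, house 4 = plumber/cocoa/painting/tarts, house 5 = dentist/coffee/hiking/brownies.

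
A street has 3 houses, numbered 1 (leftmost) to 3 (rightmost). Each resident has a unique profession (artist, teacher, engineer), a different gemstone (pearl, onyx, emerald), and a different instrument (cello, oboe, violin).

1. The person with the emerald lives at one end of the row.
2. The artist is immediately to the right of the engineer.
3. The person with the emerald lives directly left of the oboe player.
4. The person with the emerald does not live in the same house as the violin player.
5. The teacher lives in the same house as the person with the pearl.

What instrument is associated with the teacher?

violin

Clue 3: the person with the emerald is in house 1.
From clue 3, the oboe player must be in house 2.
The only instrument still possible for house 1 is cello.
House 3's instrument must be violin (nothing else left).
House 1's profession must be engineer (nothing else left).
Clue 2: the artist is in house 2.
That leaves teacher as the profession for house 3.
The person with the pearl is in house 3 (clue 5).
House 2 gemstone: only onyx fits.
So: house 1 = engineer/emerald/cello, house 2 = artist/onyx/oboe, house 3 = teacher/pearl/violin.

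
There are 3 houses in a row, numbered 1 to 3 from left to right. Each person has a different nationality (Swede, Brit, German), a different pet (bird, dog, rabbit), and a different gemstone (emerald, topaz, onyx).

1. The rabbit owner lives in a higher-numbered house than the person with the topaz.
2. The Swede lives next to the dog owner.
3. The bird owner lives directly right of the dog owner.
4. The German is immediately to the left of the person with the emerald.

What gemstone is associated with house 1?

That leaves dog as the pet for house 1.
The Swede is in house 2 (clue 2).
Clue 3: the bird owner is in house 2.
House 1 nationality: only German fits.
So house 3 gets Brit for nationality.
That leaves rabbit as the pet for house 3.
The person with the emerald is in house 2 (clue 4).
That leaves topaz as the gemstone for house 1.
That leaves onyx as the gemstone for house 3.
So: house 1 = German/dog/topaz, house 2 = Swede/bird/emerald, house 3 = Brit/rabbit/onyx.

topaz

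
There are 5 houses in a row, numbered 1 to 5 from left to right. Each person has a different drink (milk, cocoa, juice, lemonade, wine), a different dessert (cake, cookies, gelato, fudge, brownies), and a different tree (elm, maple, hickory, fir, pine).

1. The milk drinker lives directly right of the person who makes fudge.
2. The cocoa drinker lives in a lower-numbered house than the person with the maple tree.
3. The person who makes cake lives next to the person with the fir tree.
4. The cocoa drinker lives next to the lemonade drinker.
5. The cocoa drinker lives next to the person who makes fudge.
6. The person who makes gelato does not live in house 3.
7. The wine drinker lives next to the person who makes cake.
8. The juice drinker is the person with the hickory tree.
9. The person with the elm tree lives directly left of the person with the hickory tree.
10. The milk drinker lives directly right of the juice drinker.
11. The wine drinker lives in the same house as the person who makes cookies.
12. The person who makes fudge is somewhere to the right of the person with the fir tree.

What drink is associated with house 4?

The juice drinker is narrowed to house 2 or 3 or 4; consider each.
Placing it in house 2 and house 3 leads to a contradiction, so it's in house 4.
Clue 8: the person with the hickory tree is in house 4.
From clue 9, the person with the elm tree must be in house 3.
Clue 10: the milk drinker is in house 5.
Clue 1: the person who makes fudge is in house 4.
From clue 5, the cocoa drinker must be in house 3.
From clue 2, the person with the maple tree must be in house 5.
Clue 4: the lemonade drinker is in house 2.
That leaves wine as the drink for house 1.
Clue 7: the person who makes cake is in house 2.
The person who makes cookies is in house 1 (clue 11).
House 3 dessert: only brownies fits.
House 5's dessert must be gelato (nothing else left).
From clue 3, the person with the fir tree must be in house 1.
So house 2 gets pine for tree.
So: house 1 = wine/cookies/fir, house 2 = lemonade/cake/pine, house 3 = cocoa/brownies/elm, house 4 = juice/fudge/hickory, house 5 = milk/gelato/maple.

juice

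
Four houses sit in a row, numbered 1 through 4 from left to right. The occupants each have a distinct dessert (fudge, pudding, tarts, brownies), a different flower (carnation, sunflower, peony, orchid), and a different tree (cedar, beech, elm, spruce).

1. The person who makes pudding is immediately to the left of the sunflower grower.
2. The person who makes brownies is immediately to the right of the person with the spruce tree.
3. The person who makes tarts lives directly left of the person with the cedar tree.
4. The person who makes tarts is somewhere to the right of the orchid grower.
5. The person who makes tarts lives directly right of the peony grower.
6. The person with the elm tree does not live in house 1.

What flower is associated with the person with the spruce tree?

sunflower

The person who makes tarts is narrowed to house 2 or 3; consider each.
Placing it in house 2 leads to a contradiction, so it's in house 3.
Clue 3 places the person with the cedar tree in house 4.
By clue 5, the peony grower is in house 2.
So house 1 gets orchid for flower.
By clue 1, the person who makes pudding is in house 2.
By clue 1, the sunflower grower is in house 3.
House 1 dessert: only fudge fits.
That leaves brownies as the dessert for house 4.
That leaves carnation as the flower for house 4.
From clue 2, the person with the spruce tree must be in house 3.
So house 1 gets beech for tree.
So house 2 gets elm for tree.
So: house 1 = fudge/orchid/beech, house 2 = pudding/peony/elm, house 3 = tarts/sunflower/spruce, house 4 = brownies/carnation/cedar.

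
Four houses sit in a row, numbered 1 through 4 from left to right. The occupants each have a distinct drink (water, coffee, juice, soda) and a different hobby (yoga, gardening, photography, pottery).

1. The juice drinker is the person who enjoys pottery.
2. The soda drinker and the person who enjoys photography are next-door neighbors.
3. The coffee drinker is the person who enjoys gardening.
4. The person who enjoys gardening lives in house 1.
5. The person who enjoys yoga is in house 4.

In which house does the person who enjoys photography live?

Clue 4: the person who enjoys gardening is in house 1.
Clue 5 places the person who enjoys yoga in house 4.
By clue 3, the coffee drinker is in house 1.
The juice drinker is narrowed to house 2 or 3; consider each.
Placing it in house 3 leads to a contradiction, so it's in house 2.
From clue 1, the person who enjoys pottery must be in house 2.
So house 3 gets photography for hobby.
Clue 2 places the soda drinker in house 4.
That leaves water as the drink for house 3.
So: house 1 = coffee/gardening, house 2 = juice/pottery, house 3 = water/photography, house 4 = soda/yoga.

3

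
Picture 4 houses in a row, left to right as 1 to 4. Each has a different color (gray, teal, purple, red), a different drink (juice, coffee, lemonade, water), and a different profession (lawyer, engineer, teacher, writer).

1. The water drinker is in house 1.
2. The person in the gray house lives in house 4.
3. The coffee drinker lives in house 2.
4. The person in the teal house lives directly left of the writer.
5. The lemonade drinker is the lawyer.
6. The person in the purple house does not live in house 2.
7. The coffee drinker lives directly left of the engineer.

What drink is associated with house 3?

By clue 1, the water drinker is in house 1.
Clue 2: the person in the gray house is in house 4.
Clue 3 places the coffee drinker in house 2.
From clue 7, the engineer must be in house 3.
From clue 5, the lemonade drinker must be in house 4.
By clue 5, the lawyer is in house 4.
That leaves red as the color for house 2.
House 3 drink: only juice fits.
The only profession still possible for house 1 is teacher.
House 2's profession must be writer (nothing else left).
By clue 4, the person in the teal house is in house 1.
So house 3 gets purple for color.
So: house 1 = teal/water/teacher, house 2 = red/coffee/writer, house 3 = purple/juice/engineer, house 4 = gray/lemonade/lawyer.

juice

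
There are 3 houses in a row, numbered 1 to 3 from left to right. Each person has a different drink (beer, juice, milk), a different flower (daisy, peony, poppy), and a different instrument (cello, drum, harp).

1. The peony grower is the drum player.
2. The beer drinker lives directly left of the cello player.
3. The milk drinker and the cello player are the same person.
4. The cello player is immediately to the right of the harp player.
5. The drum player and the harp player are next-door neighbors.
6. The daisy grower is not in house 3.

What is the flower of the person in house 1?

The beer drinker is narrowed to house 1 or 2; consider each.
Placing it in house 1 leads to a contradiction, so it's in house 2.
The cello player is in house 3 (clue 2).
From clue 3, the milk drinker must be in house 3.
From clue 4, the harp player must be in house 2.
So house 1 gets juice for drink.
The only instrument still possible for house 1 is drum.
Clue 1: the peony grower is in house 1.
So house 3 gets poppy for flower.
House 2 flower: only daisy fits.
So: house 1 = juice/peony/drum, house 2 = beer/daisy/harp, house 3 = milk/poppy/cello.

peony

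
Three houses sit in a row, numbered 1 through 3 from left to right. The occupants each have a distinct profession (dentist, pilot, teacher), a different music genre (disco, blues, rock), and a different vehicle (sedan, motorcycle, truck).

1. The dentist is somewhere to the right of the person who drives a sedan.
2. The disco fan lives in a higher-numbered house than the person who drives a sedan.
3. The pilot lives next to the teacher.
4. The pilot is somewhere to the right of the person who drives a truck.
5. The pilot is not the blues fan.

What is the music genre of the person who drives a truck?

House 1's profession must be teacher (nothing else left).
That leaves motorcycle as the vehicle for house 3.
The pilot is in house 2 (clue 3).
Clue 4: the person who drives a truck is in house 1.
So house 3 gets dentist for profession.
House 2 vehicle: only sedan fits.
From clue 2, the disco fan must be in house 3.
That leaves blues as the music genre for house 1.
That leaves rock as the music genre for house 2.
So: house 1 = teacher/blues/truck, house 2 = pilot/rock/sedan, house 3 = dentist/disco/motorcycle.

blues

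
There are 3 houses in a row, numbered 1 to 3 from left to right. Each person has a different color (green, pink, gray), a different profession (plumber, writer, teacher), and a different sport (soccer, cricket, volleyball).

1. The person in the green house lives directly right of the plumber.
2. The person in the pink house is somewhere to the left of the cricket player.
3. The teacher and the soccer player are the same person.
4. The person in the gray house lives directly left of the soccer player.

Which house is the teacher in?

3

So house 3 gets green for color.
So house 1 gets volleyball for sport.
The plumber is in house 2 (clue 1).
The only profession still possible for house 1 is writer.
That leaves teacher as the profession for house 3.
Clue 3 places the soccer player in house 3.
The person in the gray house is in house 2 (clue 4).
So house 1 gets pink for color.
That leaves cricket as the sport for house 2.
So: house 1 = pink/writer/volleyball, house 2 = gray/plumber/cricket, house 3 = green/teacher/soccer.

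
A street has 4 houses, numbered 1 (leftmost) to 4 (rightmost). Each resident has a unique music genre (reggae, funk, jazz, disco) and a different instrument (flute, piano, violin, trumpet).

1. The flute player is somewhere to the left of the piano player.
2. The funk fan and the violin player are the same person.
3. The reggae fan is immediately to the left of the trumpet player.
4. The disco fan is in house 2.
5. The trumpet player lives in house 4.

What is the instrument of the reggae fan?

Clue 4 places the disco fan in house 2.
By clue 5, the trumpet player is in house 4.
By clue 3, the reggae fan is in house 3.
House 1's music genre must be funk (nothing else left).
That leaves jazz as the music genre for house 4.
By clue 2, the violin player is in house 1.
House 3's instrument must be piano (nothing else left).
The only instrument still possible for house 2 is flute.
So: house 1 = funk/violin, house 2 = disco/flute, house 3 = reggae/piano, house 4 = jazz/trumpet.

piano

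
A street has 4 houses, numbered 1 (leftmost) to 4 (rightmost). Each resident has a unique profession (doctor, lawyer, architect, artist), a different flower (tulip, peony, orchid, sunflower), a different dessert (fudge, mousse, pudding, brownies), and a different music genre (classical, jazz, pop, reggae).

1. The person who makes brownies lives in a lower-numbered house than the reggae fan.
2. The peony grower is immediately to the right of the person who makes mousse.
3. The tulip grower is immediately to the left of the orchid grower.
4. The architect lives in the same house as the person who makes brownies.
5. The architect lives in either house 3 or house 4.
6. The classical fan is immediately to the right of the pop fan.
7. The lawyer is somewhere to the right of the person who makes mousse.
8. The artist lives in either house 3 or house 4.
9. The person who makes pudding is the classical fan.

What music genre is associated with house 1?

pop

Clue 5: the architect is in house 3.
The only profession still possible for house 1 is doctor.
That leaves lawyer as the profession for house 2.
House 4's profession must be artist (nothing else left).
From clue 4, the person who makes brownies must be in house 3.
By clue 7, the person who makes mousse is in house 1.
Clue 1: the reggae fan is in house 4.
From clue 2, the peony grower must be in house 2.
From clue 3, the tulip grower must be in house 3.
The orchid grower is in house 4 (clue 3).
By clue 6, the pop fan is in house 1.
By clue 9, the person who makes pudding is in house 2.
So house 1 gets sunflower for flower.
That leaves fudge as the dessert for house 4.
House 2's music genre must be classical (nothing else left).
House 3 music genre: only jazz fits.
So: house 1 = doctor/sunflower/mousse/pop, house 2 = lawyer/peony/pudding/classical, house 3 = architect/tulip/brownies/jazz, house 4 = artist/orchid/fudge/reggae.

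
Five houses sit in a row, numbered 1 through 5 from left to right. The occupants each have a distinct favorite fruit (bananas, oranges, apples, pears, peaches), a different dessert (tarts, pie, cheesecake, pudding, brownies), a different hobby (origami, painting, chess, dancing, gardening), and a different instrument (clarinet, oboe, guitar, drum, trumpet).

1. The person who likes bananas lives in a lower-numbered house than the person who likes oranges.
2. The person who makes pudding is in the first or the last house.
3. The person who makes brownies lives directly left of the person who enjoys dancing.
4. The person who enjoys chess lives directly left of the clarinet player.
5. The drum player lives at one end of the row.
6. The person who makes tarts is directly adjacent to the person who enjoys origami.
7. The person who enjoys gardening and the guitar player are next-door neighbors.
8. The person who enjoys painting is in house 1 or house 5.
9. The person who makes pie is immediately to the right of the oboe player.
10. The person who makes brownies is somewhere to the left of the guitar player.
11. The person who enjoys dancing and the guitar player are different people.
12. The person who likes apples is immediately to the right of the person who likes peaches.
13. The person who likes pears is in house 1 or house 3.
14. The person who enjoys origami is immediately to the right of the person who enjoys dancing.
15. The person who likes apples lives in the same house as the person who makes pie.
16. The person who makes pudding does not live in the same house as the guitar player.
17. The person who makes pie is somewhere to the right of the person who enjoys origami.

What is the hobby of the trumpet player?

The person who likes apples is narrowed to house 4 or 5; consider each.
Placing it in house 5 leads to a contradiction, so it's in house 4.
By clue 12, the person who likes peaches is in house 3.
Clue 15 places the person who makes pie in house 4.
The person who enjoys origami is in house 3 (clue 17).
So house 5 gets oranges for favorite fruit.
House 2's hobby must be dancing (nothing else left).
By clue 3, the person who makes brownies is in house 1.
The person who makes tarts is in house 2 (clue 6).
From clue 9, the oboe player must be in house 3.
House 1 favorite fruit: only pears fits.
House 2's favorite fruit must be bananas (nothing else left).
The only dessert still possible for house 3 is cheesecake.
That leaves pudding as the dessert for house 5.
Clue 16 places the guitar player in house 4.
Clue 7: the person who enjoys gardening is in house 5.
That leaves chess as the hobby for house 4.
The clarinet player is in house 5 (clue 4).
So house 1 gets painting for hobby.
That leaves drum as the instrument for house 1.
So house 2 gets trumpet for instrument.
So: house 1 = pears/brownies/painting/drum, house 2 = bananas/tarts/dancing/trumpet, house 3 = peaches/cheesecake/origami/oboe, house 4 = apples/pie/chess/guitar, house 5 = oranges/pudding/gardening/clarinet.

dancing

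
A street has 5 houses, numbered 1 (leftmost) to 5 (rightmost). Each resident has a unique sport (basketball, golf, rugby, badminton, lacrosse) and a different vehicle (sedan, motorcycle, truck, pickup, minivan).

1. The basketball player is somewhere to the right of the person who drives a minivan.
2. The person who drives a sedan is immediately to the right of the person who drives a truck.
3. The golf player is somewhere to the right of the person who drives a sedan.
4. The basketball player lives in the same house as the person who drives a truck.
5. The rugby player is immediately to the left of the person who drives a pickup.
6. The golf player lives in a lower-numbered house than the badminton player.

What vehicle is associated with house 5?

motorcycle

Clue 3: the golf player is in house 4.
By clue 3, the person who drives a sedan is in house 3.
By clue 6, the badminton player is in house 5.
That leaves minivan as the vehicle for house 1.
House 2 vehicle: only truck fits.
Clue 4: the basketball player is in house 2.
Clue 5 places the rugby player in house 3.
From clue 5, the person who drives a pickup must be in house 4.
The only sport still possible for house 1 is lacrosse.
House 5 vehicle: only motorcycle fits.
So: house 1 = lacrosse/minivan, house 2 = basketball/truck, house 3 = rugby/sedan, house 4 = golf/pickup, house 5 = badminton/motorcycle.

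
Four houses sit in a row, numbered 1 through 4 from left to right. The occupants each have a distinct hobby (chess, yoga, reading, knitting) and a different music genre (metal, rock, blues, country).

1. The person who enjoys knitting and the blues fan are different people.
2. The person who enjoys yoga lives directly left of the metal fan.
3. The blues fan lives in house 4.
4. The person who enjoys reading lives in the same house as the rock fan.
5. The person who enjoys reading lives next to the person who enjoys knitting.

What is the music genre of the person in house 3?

rock

By clue 3, the blues fan is in house 4.
So house 4 gets chess for hobby.
The person who enjoys yoga is narrowed to house 1 or 2; consider each.
Placing it in house 2 leads to a contradiction, so it's in house 1.
From clue 2, the metal fan must be in house 2.
From clue 4, the person who enjoys reading must be in house 3.
The rock fan is in house 3 (clue 4).
Clue 5 places the person who enjoys knitting in house 2.
The only music genre still possible for house 1 is country.
So: house 1 = yoga/country, house 2 = knitting/metal, house 3 = reading/rock, house 4 = chess/blues.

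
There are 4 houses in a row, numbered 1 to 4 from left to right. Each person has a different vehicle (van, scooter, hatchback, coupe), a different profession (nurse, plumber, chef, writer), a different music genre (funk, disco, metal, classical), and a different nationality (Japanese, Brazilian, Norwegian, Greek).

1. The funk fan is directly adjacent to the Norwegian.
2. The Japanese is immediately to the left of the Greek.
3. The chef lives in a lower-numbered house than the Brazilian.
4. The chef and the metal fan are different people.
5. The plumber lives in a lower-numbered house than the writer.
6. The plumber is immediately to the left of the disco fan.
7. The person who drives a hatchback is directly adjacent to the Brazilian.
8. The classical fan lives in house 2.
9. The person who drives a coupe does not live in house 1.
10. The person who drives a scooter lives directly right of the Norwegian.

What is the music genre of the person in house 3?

Clue 8: the classical fan is in house 2.
House 1 nationality: only Japanese fits.
Clue 2 places the Greek in house 2.
So house 4 gets Brazilian for nationality.
By clue 1, the funk fan is in house 4.
By clue 7, the person who drives a hatchback is in house 3.
From clue 10, the person who drives a scooter must be in house 4.
The only vehicle still possible for house 1 is van.
House 2 vehicle: only coupe fits.
House 1 music genre: only metal fits.
That leaves disco as the music genre for house 3.
That leaves Norwegian as the nationality for house 3.
Clue 6 places the plumber in house 2.
House 1 profession: only nurse fits.
House 3 profession: only chef fits.
House 4 profession: only writer fits.
So: house 1 = van/nurse/metal/Japanese, house 2 = coupe/plumber/classical/Greek, house 3 = hatchback/chef/disco/Norwegian, house 4 = scooter/writer/funk/Brazilian.

disco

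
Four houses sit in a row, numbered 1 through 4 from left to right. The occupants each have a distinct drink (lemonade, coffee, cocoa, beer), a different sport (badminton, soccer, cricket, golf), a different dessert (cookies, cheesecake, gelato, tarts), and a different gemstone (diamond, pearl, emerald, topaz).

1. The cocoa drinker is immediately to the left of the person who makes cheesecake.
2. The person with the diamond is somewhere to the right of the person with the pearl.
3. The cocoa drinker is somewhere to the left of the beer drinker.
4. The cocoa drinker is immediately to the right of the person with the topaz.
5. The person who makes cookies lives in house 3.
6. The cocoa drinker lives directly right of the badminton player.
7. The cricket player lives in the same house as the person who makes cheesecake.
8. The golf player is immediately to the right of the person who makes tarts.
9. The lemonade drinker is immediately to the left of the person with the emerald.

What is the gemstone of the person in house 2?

topaz

By clue 5, the person who makes cookies is in house 3.
Clue 1: the cocoa drinker is in house 3.
From clue 1, the person who makes cheesecake must be in house 4.
From clue 3, the beer drinker must be in house 4.
Clue 4 places the person with the topaz in house 2.
By clue 6, the badminton player is in house 2.
The cricket player is in house 4 (clue 7).
House 1 sport: only soccer fits.
House 3 sport: only golf fits.
That leaves pearl as the gemstone for house 1.
Clue 8 places the person who makes tarts in house 2.
The lemonade drinker is in house 2 (clue 9).
Clue 9: the person with the emerald is in house 3.
House 1 drink: only coffee fits.
That leaves gelato as the dessert for house 1.
House 4 gemstone: only diamond fits.
So: house 1 = coffee/soccer/gelato/pearl, house 2 = lemonade/badminton/tarts/topaz, house 3 = cocoa/golf/cookies/emerald, house 4 = beer/cricket/cheesecake/diamond.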